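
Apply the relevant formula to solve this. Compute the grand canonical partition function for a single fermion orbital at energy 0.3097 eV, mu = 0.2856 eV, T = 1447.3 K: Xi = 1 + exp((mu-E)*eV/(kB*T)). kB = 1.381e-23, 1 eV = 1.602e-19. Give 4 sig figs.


Step 1: (mu - E) = 0.2856 - 0.3097 = -0.0241 eV
Step 2: x = (mu-E)*eV/(kB*T) = -0.0241*1.602e-19/(1.381e-23*1447.3) = -0.1932
Step 3: exp(x) = 0.8243
Step 4: Xi = 1 + 0.8243 = 1.824

1.824


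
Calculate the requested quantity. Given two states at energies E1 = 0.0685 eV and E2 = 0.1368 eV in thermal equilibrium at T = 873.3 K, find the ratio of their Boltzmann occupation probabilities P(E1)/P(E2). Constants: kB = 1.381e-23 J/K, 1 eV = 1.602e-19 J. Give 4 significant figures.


Step 1: Compute energy difference dE = E1 - E2 = 0.0685 - 0.1368 = -0.0683 eV
Step 2: Convert to Joules: dE_J = -0.0683 * 1.602e-19 = -1.094e-20 J
Step 3: Compute exponent = -dE_J / (kB * T) = -(-1.094e-20) / (1.381e-23 * 873.3) = 0.9072
Step 4: P(E1)/P(E2) = exp(0.9072) = 2.477

2.477


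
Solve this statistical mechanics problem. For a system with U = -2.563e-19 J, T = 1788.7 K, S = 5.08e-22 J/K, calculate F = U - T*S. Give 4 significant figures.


Step 1: T*S = 1788.7 * 5.08e-22 = 9.087e-19 J
Step 2: F = U - T*S = -2.563e-19 - 9.087e-19
Step 3: F = -1.165e-18 J

-1.165e-18


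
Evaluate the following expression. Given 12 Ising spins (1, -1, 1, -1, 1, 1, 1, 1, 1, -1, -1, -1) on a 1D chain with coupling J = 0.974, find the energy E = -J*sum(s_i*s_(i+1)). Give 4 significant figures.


Step 1: Nearest-neighbor products: -1, -1, -1, -1, 1, 1, 1, 1, -1, 1, 1
Step 2: Sum of products = 1
Step 3: E = -0.974 * 1 = -0.974

-0.974


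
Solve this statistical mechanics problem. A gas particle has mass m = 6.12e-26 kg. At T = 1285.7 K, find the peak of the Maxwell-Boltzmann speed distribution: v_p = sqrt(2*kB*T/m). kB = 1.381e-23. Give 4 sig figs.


Step 1: Numerator = 2*kB*T = 2*1.381e-23*1285.7 = 3.551e-20
Step 2: Ratio = 3.551e-20 / 6.12e-26 = 5.802e+05
Step 3: v_p = sqrt(5.802e+05) = 761.7 m/s

761.7


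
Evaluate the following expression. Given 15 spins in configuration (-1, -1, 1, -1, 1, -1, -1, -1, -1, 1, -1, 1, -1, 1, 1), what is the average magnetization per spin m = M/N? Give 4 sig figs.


Step 1: Count up spins (+1): 6, down spins (-1): 9
Step 2: Total magnetization M = 6 - 9 = -3
Step 3: m = M/N = -3/15 = -0.2

-0.2


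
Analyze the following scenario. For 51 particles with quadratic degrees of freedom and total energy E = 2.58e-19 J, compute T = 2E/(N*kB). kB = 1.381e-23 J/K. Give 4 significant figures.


Step 1: Numerator = 2*E = 2*2.58e-19 = 5.16e-19 J
Step 2: Denominator = N*kB = 51*1.381e-23 = 7.043e-22
Step 3: T = 5.16e-19 / 7.043e-22 = 732.6 K

732.6


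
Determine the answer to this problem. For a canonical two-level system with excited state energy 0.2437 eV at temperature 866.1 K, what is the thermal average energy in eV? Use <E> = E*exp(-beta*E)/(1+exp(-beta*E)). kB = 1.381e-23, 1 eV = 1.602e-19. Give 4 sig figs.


Step 1: beta*E = 0.2437*1.602e-19/(1.381e-23*866.1) = 3.264
Step 2: exp(-beta*E) = 0.03823
Step 3: <E> = 0.2437*0.03823/(1+0.03823) = 0.008974 eV

0.008974


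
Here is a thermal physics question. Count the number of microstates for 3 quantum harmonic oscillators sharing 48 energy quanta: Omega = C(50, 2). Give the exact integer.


Step 1: Use binomial coefficient C(50, 2)
Step 2: Numerator = 50! / 48!
Step 3: Denominator = 2!
Step 4: Omega = 1225

1225


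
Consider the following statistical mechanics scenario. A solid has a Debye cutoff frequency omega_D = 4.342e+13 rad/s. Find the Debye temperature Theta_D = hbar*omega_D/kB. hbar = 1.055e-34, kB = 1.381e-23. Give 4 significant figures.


Step 1: hbar*omega_D = 1.055e-34 * 4.342e+13 = 4.581e-21 J
Step 2: Theta_D = 4.581e-21 / 1.381e-23
Step 3: Theta_D = 331.7 K

331.7


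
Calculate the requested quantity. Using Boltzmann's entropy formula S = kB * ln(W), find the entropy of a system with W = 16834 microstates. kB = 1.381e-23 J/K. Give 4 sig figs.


Step 1: ln(W) = ln(16834) = 9.731
Step 2: S = kB * ln(W) = 1.381e-23 * 9.731
Step 3: S = 1.344e-22 J/K

1.344e-22


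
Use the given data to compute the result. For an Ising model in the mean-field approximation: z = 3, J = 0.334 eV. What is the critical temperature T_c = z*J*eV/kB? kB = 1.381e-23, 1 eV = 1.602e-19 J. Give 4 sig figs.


Step 1: z*J = 3*0.334 = 1.002 eV
Step 2: Convert to Joules: 1.002*1.602e-19 = 1.605e-19 J
Step 3: T_c = 1.605e-19 / 1.381e-23 = 1.162e+04 K

1.162e+04


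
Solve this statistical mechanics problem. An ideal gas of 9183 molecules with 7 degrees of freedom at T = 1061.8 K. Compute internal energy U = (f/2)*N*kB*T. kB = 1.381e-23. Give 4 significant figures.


Step 1: f/2 = 7/2 = 3.5
Step 2: N*kB*T = 9183*1.381e-23*1061.8 = 1.347e-16
Step 3: U = 3.5 * 1.347e-16 = 4.713e-16 J

4.713e-16


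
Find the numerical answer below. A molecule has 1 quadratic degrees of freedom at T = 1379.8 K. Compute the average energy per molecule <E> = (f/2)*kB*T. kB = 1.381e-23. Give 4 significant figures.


Step 1: f/2 = 1/2 = 0.5
Step 2: kB*T = 1.381e-23 * 1379.8 = 1.906e-20
Step 3: <E> = 0.5 * 1.906e-20 = 9.528e-21 J

9.528e-21


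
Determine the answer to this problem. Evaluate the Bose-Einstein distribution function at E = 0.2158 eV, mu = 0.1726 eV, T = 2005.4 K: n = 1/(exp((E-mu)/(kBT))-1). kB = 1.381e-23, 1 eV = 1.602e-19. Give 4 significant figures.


Step 1: (E - mu) = 0.0432 eV
Step 2: x = (E-mu)*eV/(kB*T) = 0.0432*1.602e-19/(1.381e-23*2005.4) = 0.2499
Step 3: exp(x) = 1.284
Step 4: n = 1/(exp(x)-1) = 3.523

3.523


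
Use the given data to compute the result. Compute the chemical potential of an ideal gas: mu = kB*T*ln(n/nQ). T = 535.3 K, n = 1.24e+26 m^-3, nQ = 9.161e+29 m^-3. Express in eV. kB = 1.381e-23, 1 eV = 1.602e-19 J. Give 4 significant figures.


Step 1: n/nQ = 1.24e+26/9.161e+29 = 0.0001354
Step 2: ln(n/nQ) = -8.908
Step 3: mu = kB*T*ln(n/nQ) = 7.392e-21*-8.908 = -6.585e-20 J
Step 4: Convert to eV: -6.585e-20/1.602e-19 = -0.411 eV

-0.411


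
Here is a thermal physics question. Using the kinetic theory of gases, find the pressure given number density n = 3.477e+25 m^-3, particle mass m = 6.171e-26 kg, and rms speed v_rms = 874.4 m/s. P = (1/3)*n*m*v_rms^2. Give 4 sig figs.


Step 1: v_rms^2 = 874.4^2 = 7.646e+05
Step 2: n*m = 3.477e+25*6.171e-26 = 2.146
Step 3: P = (1/3)*2.146*7.646e+05 = 5.468e+05 Pa

5.468e+05


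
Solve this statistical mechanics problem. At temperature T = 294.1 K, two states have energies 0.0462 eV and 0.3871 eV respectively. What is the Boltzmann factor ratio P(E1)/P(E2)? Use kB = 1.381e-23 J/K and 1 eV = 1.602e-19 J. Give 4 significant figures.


Step 1: Compute energy difference dE = E1 - E2 = 0.0462 - 0.3871 = -0.3409 eV
Step 2: Convert to Joules: dE_J = -0.3409 * 1.602e-19 = -5.461e-20 J
Step 3: Compute exponent = -dE_J / (kB * T) = -(-5.461e-20) / (1.381e-23 * 294.1) = 13.45
Step 4: P(E1)/P(E2) = exp(13.45) = 6.912e+05

6.912e+05


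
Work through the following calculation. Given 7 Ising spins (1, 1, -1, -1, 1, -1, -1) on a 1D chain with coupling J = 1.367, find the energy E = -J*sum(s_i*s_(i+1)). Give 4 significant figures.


Step 1: Nearest-neighbor products: 1, -1, 1, -1, -1, 1
Step 2: Sum of products = 0
Step 3: E = -1.367 * 0 = 0

0


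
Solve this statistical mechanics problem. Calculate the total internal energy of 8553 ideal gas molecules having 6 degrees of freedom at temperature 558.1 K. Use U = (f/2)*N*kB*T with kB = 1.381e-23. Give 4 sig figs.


Step 1: f/2 = 6/2 = 3.0
Step 2: N*kB*T = 8553*1.381e-23*558.1 = 6.592e-17
Step 3: U = 3.0 * 6.592e-17 = 1.978e-16 J

1.978e-16


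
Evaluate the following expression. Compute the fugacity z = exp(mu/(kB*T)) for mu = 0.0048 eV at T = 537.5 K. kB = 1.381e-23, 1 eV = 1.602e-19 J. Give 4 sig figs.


Step 1: Convert mu to Joules: 0.0048*1.602e-19 = 7.69e-22 J
Step 2: kB*T = 1.381e-23*537.5 = 7.423e-21 J
Step 3: mu/(kB*T) = 0.1036
Step 4: z = exp(0.1036) = 1.109

1.109


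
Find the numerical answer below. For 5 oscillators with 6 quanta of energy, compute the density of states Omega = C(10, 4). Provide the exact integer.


Step 1: Use binomial coefficient C(10, 4)
Step 2: Numerator = 10! / 6!
Step 3: Denominator = 4!
Step 4: Omega = 210

210


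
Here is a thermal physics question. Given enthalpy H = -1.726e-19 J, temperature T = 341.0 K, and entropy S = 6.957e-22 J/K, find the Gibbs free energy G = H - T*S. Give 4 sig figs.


Step 1: T*S = 341.0 * 6.957e-22 = 2.372e-19 J
Step 2: G = H - T*S = -1.726e-19 - 2.372e-19
Step 3: G = -4.098e-19 J

-4.098e-19


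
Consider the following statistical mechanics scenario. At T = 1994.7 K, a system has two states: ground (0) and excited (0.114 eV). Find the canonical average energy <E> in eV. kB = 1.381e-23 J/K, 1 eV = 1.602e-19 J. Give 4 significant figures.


Step 1: beta*E = 0.114*1.602e-19/(1.381e-23*1994.7) = 0.663
Step 2: exp(-beta*E) = 0.5153
Step 3: <E> = 0.114*0.5153/(1+0.5153) = 0.03877 eV

0.03877


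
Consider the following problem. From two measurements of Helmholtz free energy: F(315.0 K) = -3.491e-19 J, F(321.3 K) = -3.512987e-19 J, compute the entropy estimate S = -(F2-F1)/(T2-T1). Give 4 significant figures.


Step 1: dF = F2 - F1 = -3.512987e-19 - (-3.491e-19) = -2.1987e-21 J
Step 2: dT = T2 - T1 = 321.3 - 315.0 = 6.3 K
Step 3: S = -dF/dT = -(-2.1987e-21)/6.3 = 3.49e-22 J/K

3.49e-22


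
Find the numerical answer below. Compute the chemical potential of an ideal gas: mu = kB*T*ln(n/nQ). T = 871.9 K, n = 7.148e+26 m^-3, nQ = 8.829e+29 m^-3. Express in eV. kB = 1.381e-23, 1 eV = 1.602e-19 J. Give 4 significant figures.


Step 1: n/nQ = 7.148e+26/8.829e+29 = 0.0008096
Step 2: ln(n/nQ) = -7.119
Step 3: mu = kB*T*ln(n/nQ) = 1.204e-20*-7.119 = -8.572e-20 J
Step 4: Convert to eV: -8.572e-20/1.602e-19 = -0.5351 eV

-0.5351


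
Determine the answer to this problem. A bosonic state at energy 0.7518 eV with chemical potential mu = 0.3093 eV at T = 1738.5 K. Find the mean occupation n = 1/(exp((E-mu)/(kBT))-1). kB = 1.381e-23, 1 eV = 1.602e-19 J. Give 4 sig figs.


Step 1: (E - mu) = 0.4425 eV
Step 2: x = (E-mu)*eV/(kB*T) = 0.4425*1.602e-19/(1.381e-23*1738.5) = 2.953
Step 3: exp(x) = 19.16
Step 4: n = 1/(exp(x)-1) = 0.05508

0.05508


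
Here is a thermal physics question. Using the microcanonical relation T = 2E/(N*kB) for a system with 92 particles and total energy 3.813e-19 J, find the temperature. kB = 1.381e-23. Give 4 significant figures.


Step 1: Numerator = 2*E = 2*3.813e-19 = 7.626e-19 J
Step 2: Denominator = N*kB = 92*1.381e-23 = 1.271e-21
Step 3: T = 7.626e-19 / 1.271e-21 = 600.2 K

600.2


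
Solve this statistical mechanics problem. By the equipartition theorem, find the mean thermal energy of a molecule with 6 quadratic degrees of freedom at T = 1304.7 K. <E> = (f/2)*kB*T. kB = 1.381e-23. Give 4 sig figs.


Step 1: f/2 = 6/2 = 3
Step 2: kB*T = 1.381e-23 * 1304.7 = 1.802e-20
Step 3: <E> = 3 * 1.802e-20 = 5.405e-20 J

5.405e-20


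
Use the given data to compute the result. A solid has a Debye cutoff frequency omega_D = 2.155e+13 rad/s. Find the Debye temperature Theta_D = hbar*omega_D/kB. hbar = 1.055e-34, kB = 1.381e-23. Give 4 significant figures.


Step 1: hbar*omega_D = 1.055e-34 * 2.155e+13 = 2.274e-21 J
Step 2: Theta_D = 2.274e-21 / 1.381e-23
Step 3: Theta_D = 164.6 K

164.6


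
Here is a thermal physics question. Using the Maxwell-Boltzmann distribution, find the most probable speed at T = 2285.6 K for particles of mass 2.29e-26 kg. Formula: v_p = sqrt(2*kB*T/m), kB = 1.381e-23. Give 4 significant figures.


Step 1: Numerator = 2*kB*T = 2*1.381e-23*2285.6 = 6.313e-20
Step 2: Ratio = 6.313e-20 / 2.29e-26 = 2.757e+06
Step 3: v_p = sqrt(2.757e+06) = 1660 m/s

1660


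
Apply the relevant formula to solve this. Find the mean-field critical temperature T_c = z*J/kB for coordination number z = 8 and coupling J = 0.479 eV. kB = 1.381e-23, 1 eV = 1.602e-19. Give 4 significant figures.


Step 1: z*J = 8*0.479 = 3.832 eV
Step 2: Convert to Joules: 3.832*1.602e-19 = 6.139e-19 J
Step 3: T_c = 6.139e-19 / 1.381e-23 = 4.445e+04 K

4.445e+04


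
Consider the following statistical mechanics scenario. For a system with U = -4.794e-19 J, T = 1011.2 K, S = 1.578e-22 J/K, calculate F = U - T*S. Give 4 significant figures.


Step 1: T*S = 1011.2 * 1.578e-22 = 1.596e-19 J
Step 2: F = U - T*S = -4.794e-19 - 1.596e-19
Step 3: F = -6.39e-19 J

-6.39e-19


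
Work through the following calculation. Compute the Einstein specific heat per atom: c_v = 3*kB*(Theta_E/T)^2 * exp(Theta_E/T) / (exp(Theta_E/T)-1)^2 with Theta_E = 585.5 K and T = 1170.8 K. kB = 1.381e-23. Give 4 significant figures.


Step 1: x = Theta_E/T = 585.5/1170.8 = 0.5001
Step 2: x^2 = 0.2501
Step 3: exp(x) = 1.649
Step 4: c_v = 3*1.381e-23*0.2501*1.649/(1.649-1)^2 = 4.058e-23

4.058e-23


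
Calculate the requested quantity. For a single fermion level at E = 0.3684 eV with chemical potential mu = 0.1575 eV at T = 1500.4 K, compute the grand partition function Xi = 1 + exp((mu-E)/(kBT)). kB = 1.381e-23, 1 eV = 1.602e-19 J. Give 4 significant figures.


Step 1: (mu - E) = 0.1575 - 0.3684 = -0.2109 eV
Step 2: x = (mu-E)*eV/(kB*T) = -0.2109*1.602e-19/(1.381e-23*1500.4) = -1.631
Step 3: exp(x) = 0.1958
Step 4: Xi = 1 + 0.1958 = 1.196

1.196


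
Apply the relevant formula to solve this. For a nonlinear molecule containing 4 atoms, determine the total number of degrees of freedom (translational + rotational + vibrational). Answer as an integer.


Step 1: Translational DOF = 3
Step 2: Rotational DOF (nonlinear) = 3
Step 3: Vibrational DOF = 3*4 - 6 = 6
Step 4: Total = 3 + 3 + 6 = 12

12


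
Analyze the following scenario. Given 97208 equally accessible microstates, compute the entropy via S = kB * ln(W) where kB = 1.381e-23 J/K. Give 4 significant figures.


Step 1: ln(W) = ln(97208) = 11.48
Step 2: S = kB * ln(W) = 1.381e-23 * 11.48
Step 3: S = 1.586e-22 J/K

1.586e-22


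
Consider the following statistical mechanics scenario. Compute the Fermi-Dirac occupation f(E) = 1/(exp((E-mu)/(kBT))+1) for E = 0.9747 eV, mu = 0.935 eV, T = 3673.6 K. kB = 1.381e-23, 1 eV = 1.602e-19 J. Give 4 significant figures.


Step 1: (E - mu) = 0.9747 - 0.935 = 0.0397 eV
Step 2: Convert: (E-mu)*eV = 6.36e-21 J
Step 3: x = (E-mu)*eV/(kB*T) = 0.1254
Step 4: f = 1/(exp(0.1254)+1) = 0.4687

0.4687


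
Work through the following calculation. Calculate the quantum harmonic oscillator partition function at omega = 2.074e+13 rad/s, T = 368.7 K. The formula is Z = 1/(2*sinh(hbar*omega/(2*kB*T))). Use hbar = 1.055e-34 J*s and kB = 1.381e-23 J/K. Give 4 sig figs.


Step 1: Compute x = hbar*omega/(kB*T) = 1.055e-34*2.074e+13/(1.381e-23*368.7) = 0.4297
Step 2: x/2 = 0.2149
Step 3: sinh(x/2) = 0.2165
Step 4: Z = 1/(2*0.2165) = 2.309

2.309


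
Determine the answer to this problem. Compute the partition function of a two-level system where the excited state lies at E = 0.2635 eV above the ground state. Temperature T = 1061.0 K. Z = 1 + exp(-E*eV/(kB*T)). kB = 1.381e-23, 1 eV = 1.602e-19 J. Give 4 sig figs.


Step 1: Compute beta*E = E*eV/(kB*T) = 0.2635*1.602e-19/(1.381e-23*1061.0) = 2.881
Step 2: exp(-beta*E) = exp(-2.881) = 0.05608
Step 3: Z = 1 + 0.05608 = 1.056

1.056


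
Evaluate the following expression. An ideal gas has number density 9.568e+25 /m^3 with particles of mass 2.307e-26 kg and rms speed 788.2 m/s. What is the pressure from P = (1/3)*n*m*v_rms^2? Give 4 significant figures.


Step 1: v_rms^2 = 788.2^2 = 6.213e+05
Step 2: n*m = 9.568e+25*2.307e-26 = 2.207
Step 3: P = (1/3)*2.207*6.213e+05 = 4.571e+05 Pa

4.571e+05


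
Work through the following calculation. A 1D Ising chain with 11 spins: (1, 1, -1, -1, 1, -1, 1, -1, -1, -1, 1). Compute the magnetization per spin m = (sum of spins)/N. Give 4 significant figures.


Step 1: Count up spins (+1): 5, down spins (-1): 6
Step 2: Total magnetization M = 5 - 6 = -1
Step 3: m = M/N = -1/11 = -0.09091

-0.09091


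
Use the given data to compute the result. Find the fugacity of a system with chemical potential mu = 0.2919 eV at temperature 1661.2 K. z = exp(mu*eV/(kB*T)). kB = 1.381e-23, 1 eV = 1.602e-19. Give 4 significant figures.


Step 1: Convert mu to Joules: 0.2919*1.602e-19 = 4.676e-20 J
Step 2: kB*T = 1.381e-23*1661.2 = 2.294e-20 J
Step 3: mu/(kB*T) = 2.038
Step 4: z = exp(2.038) = 7.678

7.678


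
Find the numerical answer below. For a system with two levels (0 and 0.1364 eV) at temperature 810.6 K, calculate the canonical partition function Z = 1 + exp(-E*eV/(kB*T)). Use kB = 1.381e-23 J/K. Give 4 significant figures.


Step 1: Compute beta*E = E*eV/(kB*T) = 0.1364*1.602e-19/(1.381e-23*810.6) = 1.952
Step 2: exp(-beta*E) = exp(-1.952) = 0.142
Step 3: Z = 1 + 0.142 = 1.142

1.142


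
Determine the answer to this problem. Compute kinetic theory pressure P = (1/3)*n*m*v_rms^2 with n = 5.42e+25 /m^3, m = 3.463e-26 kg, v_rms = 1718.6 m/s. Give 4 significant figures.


Step 1: v_rms^2 = 1718.6^2 = 2.954e+06
Step 2: n*m = 5.42e+25*3.463e-26 = 1.877
Step 3: P = (1/3)*1.877*2.954e+06 = 1.848e+06 Pa

1.848e+06


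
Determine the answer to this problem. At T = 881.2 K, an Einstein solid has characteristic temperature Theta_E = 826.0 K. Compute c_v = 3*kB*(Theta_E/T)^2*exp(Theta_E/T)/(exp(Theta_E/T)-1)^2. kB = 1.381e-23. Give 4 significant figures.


Step 1: x = Theta_E/T = 826.0/881.2 = 0.9374
Step 2: x^2 = 0.8786
Step 3: exp(x) = 2.553
Step 4: c_v = 3*1.381e-23*0.8786*2.553/(2.553-1)^2 = 3.853e-23

3.853e-23


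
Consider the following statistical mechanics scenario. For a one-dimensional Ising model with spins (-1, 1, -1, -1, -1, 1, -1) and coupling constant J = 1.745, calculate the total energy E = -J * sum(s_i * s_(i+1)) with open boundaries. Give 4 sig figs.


Step 1: Nearest-neighbor products: -1, -1, 1, 1, -1, -1
Step 2: Sum of products = -2
Step 3: E = -1.745 * -2 = 3.49

3.49


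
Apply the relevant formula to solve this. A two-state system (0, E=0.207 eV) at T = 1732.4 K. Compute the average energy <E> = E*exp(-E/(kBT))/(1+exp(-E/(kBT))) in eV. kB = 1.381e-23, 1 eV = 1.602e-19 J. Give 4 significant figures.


Step 1: beta*E = 0.207*1.602e-19/(1.381e-23*1732.4) = 1.386
Step 2: exp(-beta*E) = 0.2501
Step 3: <E> = 0.207*0.2501/(1+0.2501) = 0.04141 eV

0.04141


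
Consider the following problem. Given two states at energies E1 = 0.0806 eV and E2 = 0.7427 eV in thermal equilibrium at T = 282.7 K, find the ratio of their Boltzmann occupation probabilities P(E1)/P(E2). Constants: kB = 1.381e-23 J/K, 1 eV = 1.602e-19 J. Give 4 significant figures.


Step 1: Compute energy difference dE = E1 - E2 = 0.0806 - 0.7427 = -0.6621 eV
Step 2: Convert to Joules: dE_J = -0.6621 * 1.602e-19 = -1.061e-19 J
Step 3: Compute exponent = -dE_J / (kB * T) = -(-1.061e-19) / (1.381e-23 * 282.7) = 27.17
Step 4: P(E1)/P(E2) = exp(27.17) = 6.297e+11

6.297e+11


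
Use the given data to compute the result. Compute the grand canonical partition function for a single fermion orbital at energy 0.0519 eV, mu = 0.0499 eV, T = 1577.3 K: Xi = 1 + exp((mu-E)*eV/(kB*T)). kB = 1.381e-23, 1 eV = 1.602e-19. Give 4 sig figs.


Step 1: (mu - E) = 0.0499 - 0.0519 = -0.002 eV
Step 2: x = (mu-E)*eV/(kB*T) = -0.002*1.602e-19/(1.381e-23*1577.3) = -0.01471
Step 3: exp(x) = 0.9854
Step 4: Xi = 1 + 0.9854 = 1.985

1.985


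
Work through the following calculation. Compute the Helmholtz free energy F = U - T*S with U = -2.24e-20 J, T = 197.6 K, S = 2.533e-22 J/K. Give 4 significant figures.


Step 1: T*S = 197.6 * 2.533e-22 = 5.005e-20 J
Step 2: F = U - T*S = -2.24e-20 - 5.005e-20
Step 3: F = -7.245e-20 J

-7.245e-20


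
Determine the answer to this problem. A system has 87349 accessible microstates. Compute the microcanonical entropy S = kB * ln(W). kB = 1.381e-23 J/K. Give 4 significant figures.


Step 1: ln(W) = ln(87349) = 11.38
Step 2: S = kB * ln(W) = 1.381e-23 * 11.38
Step 3: S = 1.571e-22 J/K

1.571e-22


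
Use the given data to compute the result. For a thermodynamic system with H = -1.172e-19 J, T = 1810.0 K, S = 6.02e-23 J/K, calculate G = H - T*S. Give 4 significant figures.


Step 1: T*S = 1810.0 * 6.02e-23 = 1.09e-19 J
Step 2: G = H - T*S = -1.172e-19 - 1.09e-19
Step 3: G = -2.262e-19 J

-2.262e-19


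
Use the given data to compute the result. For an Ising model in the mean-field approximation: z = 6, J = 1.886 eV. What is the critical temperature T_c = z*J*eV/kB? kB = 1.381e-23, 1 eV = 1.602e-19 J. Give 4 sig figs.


Step 1: z*J = 6*1.886 = 11.32 eV
Step 2: Convert to Joules: 11.32*1.602e-19 = 1.813e-18 J
Step 3: T_c = 1.813e-18 / 1.381e-23 = 1.313e+05 K

1.313e+05


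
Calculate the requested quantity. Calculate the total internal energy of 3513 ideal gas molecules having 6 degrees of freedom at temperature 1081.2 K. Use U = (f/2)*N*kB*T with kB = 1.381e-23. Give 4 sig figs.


Step 1: f/2 = 6/2 = 3.0
Step 2: N*kB*T = 3513*1.381e-23*1081.2 = 5.245e-17
Step 3: U = 3.0 * 5.245e-17 = 1.574e-16 J

1.574e-16


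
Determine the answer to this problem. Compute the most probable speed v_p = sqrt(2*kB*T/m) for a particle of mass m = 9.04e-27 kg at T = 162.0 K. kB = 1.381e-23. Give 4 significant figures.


Step 1: Numerator = 2*kB*T = 2*1.381e-23*162.0 = 4.474e-21
Step 2: Ratio = 4.474e-21 / 9.04e-27 = 4.95e+05
Step 3: v_p = sqrt(4.95e+05) = 703.5 m/s

703.5


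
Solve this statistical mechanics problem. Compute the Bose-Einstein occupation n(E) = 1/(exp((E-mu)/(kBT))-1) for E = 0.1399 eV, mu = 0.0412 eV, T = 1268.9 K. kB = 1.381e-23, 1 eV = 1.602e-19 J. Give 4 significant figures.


Step 1: (E - mu) = 0.0987 eV
Step 2: x = (E-mu)*eV/(kB*T) = 0.0987*1.602e-19/(1.381e-23*1268.9) = 0.9023
Step 3: exp(x) = 2.465
Step 4: n = 1/(exp(x)-1) = 0.6825

0.6825


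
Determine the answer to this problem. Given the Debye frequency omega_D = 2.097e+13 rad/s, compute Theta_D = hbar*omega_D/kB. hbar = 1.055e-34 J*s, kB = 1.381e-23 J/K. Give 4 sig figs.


Step 1: hbar*omega_D = 1.055e-34 * 2.097e+13 = 2.212e-21 J
Step 2: Theta_D = 2.212e-21 / 1.381e-23
Step 3: Theta_D = 160.2 K

160.2


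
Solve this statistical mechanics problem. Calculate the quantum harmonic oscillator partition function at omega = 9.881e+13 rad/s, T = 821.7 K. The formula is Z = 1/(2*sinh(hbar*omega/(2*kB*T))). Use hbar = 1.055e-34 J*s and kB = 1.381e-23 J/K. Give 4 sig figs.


Step 1: Compute x = hbar*omega/(kB*T) = 1.055e-34*9.881e+13/(1.381e-23*821.7) = 0.9186
Step 2: x/2 = 0.4593
Step 3: sinh(x/2) = 0.4756
Step 4: Z = 1/(2*0.4756) = 1.051

1.051


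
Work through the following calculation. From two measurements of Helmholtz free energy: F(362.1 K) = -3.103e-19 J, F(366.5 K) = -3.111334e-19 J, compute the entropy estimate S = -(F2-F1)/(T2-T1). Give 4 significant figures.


Step 1: dF = F2 - F1 = -3.111334e-19 - (-3.103e-19) = -8.334e-22 J
Step 2: dT = T2 - T1 = 366.5 - 362.1 = 4.4 K
Step 3: S = -dF/dT = -(-8.334e-22)/4.4 = 1.894e-22 J/K

1.894e-22


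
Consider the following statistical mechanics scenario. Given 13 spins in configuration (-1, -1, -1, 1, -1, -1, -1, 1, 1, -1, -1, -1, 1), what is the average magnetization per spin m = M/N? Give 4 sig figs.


Step 1: Count up spins (+1): 4, down spins (-1): 9
Step 2: Total magnetization M = 4 - 9 = -5
Step 3: m = M/N = -5/13 = -0.3846

-0.3846


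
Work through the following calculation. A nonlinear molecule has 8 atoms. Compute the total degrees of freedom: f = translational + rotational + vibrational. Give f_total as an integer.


Step 1: Translational DOF = 3
Step 2: Rotational DOF (nonlinear) = 3
Step 3: Vibrational DOF = 3*8 - 6 = 18
Step 4: Total = 3 + 3 + 18 = 24

24


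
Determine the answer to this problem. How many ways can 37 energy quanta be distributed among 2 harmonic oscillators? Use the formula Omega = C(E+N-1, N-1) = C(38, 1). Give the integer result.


Step 1: Use binomial coefficient C(38, 1)
Step 2: Numerator = 38! / 37!
Step 3: Denominator = 1!
Step 4: Omega = 38

38


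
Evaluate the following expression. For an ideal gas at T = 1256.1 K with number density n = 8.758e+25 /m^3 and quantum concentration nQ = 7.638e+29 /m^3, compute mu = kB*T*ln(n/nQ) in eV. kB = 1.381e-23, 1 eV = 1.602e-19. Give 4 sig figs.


Step 1: n/nQ = 8.758e+25/7.638e+29 = 0.0001147
Step 2: ln(n/nQ) = -9.074
Step 3: mu = kB*T*ln(n/nQ) = 1.735e-20*-9.074 = -1.574e-19 J
Step 4: Convert to eV: -1.574e-19/1.602e-19 = -0.9825 eV

-0.9825


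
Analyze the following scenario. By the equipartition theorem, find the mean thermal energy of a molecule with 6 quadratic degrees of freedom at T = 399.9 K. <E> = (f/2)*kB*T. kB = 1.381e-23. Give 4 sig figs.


Step 1: f/2 = 6/2 = 3
Step 2: kB*T = 1.381e-23 * 399.9 = 5.523e-21
Step 3: <E> = 3 * 5.523e-21 = 1.657e-20 J

1.657e-20


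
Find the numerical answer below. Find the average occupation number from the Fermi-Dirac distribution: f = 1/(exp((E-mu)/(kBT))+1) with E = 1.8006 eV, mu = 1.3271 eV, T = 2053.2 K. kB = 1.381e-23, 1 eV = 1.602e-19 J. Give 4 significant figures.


Step 1: (E - mu) = 1.8006 - 1.3271 = 0.4735 eV
Step 2: Convert: (E-mu)*eV = 7.585e-20 J
Step 3: x = (E-mu)*eV/(kB*T) = 2.675
Step 4: f = 1/(exp(2.675)+1) = 0.06445

0.06445


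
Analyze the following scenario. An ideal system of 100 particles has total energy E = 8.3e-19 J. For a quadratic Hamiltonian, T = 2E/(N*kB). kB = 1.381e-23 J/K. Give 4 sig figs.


Step 1: Numerator = 2*E = 2*8.3e-19 = 1.66e-18 J
Step 2: Denominator = N*kB = 100*1.381e-23 = 1.381e-21
Step 3: T = 1.66e-18 / 1.381e-21 = 1202 K

1202


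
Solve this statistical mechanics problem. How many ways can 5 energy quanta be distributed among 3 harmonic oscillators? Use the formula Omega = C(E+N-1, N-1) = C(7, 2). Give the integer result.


Step 1: Use binomial coefficient C(7, 2)
Step 2: Numerator = 7! / 5!
Step 3: Denominator = 2!
Step 4: Omega = 21

21


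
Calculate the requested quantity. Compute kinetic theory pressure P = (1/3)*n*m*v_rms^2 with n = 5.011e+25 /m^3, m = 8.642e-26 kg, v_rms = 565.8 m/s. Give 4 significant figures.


Step 1: v_rms^2 = 565.8^2 = 3.201e+05
Step 2: n*m = 5.011e+25*8.642e-26 = 4.331
Step 3: P = (1/3)*4.331*3.201e+05 = 4.621e+05 Pa

4.621e+05


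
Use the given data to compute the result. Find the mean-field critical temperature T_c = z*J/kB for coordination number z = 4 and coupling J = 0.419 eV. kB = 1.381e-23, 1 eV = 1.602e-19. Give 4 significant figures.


Step 1: z*J = 4*0.419 = 1.676 eV
Step 2: Convert to Joules: 1.676*1.602e-19 = 2.685e-19 J
Step 3: T_c = 2.685e-19 / 1.381e-23 = 1.944e+04 K

1.944e+04


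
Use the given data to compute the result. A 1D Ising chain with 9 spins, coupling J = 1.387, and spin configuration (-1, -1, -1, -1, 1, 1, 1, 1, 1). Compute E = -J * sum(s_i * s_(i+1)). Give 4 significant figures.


Step 1: Nearest-neighbor products: 1, 1, 1, -1, 1, 1, 1, 1
Step 2: Sum of products = 6
Step 3: E = -1.387 * 6 = -8.322

-8.322


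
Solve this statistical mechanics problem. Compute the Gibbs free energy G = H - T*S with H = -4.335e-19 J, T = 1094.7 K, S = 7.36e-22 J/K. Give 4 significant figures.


Step 1: T*S = 1094.7 * 7.36e-22 = 8.057e-19 J
Step 2: G = H - T*S = -4.335e-19 - 8.057e-19
Step 3: G = -1.239e-18 J

-1.239e-18


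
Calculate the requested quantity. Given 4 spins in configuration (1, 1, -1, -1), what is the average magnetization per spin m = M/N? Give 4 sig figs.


Step 1: Count up spins (+1): 2, down spins (-1): 2
Step 2: Total magnetization M = 2 - 2 = 0
Step 3: m = M/N = 0/4 = 0

0


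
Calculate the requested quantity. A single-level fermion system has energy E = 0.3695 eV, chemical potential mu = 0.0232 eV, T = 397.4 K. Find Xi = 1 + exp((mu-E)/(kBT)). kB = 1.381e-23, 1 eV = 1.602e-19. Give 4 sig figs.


Step 1: (mu - E) = 0.0232 - 0.3695 = -0.3463 eV
Step 2: x = (mu-E)*eV/(kB*T) = -0.3463*1.602e-19/(1.381e-23*397.4) = -10.11
Step 3: exp(x) = 4.073e-05
Step 4: Xi = 1 + 4.073e-05 = 1

1


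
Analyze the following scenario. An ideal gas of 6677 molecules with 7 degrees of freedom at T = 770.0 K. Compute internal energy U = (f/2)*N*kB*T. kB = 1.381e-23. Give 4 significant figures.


Step 1: f/2 = 7/2 = 3.5
Step 2: N*kB*T = 6677*1.381e-23*770.0 = 7.1e-17
Step 3: U = 3.5 * 7.1e-17 = 2.485e-16 J

2.485e-16


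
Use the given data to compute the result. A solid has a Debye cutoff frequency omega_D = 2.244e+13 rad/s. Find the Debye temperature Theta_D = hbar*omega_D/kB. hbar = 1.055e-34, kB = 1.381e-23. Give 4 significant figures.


Step 1: hbar*omega_D = 1.055e-34 * 2.244e+13 = 2.367e-21 J
Step 2: Theta_D = 2.367e-21 / 1.381e-23
Step 3: Theta_D = 171.4 K

171.4


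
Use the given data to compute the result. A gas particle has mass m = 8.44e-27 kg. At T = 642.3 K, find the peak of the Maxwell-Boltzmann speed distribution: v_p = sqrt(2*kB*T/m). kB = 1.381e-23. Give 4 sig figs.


Step 1: Numerator = 2*kB*T = 2*1.381e-23*642.3 = 1.774e-20
Step 2: Ratio = 1.774e-20 / 8.44e-27 = 2.102e+06
Step 3: v_p = sqrt(2.102e+06) = 1450 m/s

1450


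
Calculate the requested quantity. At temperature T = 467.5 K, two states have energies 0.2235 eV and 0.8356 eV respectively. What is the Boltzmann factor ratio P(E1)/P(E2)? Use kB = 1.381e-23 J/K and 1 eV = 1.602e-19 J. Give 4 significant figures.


Step 1: Compute energy difference dE = E1 - E2 = 0.2235 - 0.8356 = -0.6121 eV
Step 2: Convert to Joules: dE_J = -0.6121 * 1.602e-19 = -9.806e-20 J
Step 3: Compute exponent = -dE_J / (kB * T) = -(-9.806e-20) / (1.381e-23 * 467.5) = 15.19
Step 4: P(E1)/P(E2) = exp(15.19) = 3.946e+06

3.946e+06


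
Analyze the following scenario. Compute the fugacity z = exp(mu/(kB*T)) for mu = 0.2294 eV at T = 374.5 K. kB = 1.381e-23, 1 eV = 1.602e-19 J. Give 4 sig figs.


Step 1: Convert mu to Joules: 0.2294*1.602e-19 = 3.675e-20 J
Step 2: kB*T = 1.381e-23*374.5 = 5.172e-21 J
Step 3: mu/(kB*T) = 7.106
Step 4: z = exp(7.106) = 1219

1219


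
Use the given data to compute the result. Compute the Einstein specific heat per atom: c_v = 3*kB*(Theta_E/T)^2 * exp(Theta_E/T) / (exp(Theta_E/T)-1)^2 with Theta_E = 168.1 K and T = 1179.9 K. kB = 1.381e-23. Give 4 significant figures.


Step 1: x = Theta_E/T = 168.1/1179.9 = 0.1425
Step 2: x^2 = 0.0203
Step 3: exp(x) = 1.153
Step 4: c_v = 3*1.381e-23*0.0203*1.153/(1.153-1)^2 = 4.136e-23

4.136e-23


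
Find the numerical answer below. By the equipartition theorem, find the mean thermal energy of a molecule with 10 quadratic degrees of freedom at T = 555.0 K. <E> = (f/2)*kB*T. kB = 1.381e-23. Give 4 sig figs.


Step 1: f/2 = 10/2 = 5
Step 2: kB*T = 1.381e-23 * 555.0 = 7.665e-21
Step 3: <E> = 5 * 7.665e-21 = 3.832e-20 J

3.832e-20


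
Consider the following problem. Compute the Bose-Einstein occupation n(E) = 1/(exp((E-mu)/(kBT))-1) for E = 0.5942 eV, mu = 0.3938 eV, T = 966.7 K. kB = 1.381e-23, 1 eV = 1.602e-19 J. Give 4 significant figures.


Step 1: (E - mu) = 0.2004 eV
Step 2: x = (E-mu)*eV/(kB*T) = 0.2004*1.602e-19/(1.381e-23*966.7) = 2.405
Step 3: exp(x) = 11.08
Step 4: n = 1/(exp(x)-1) = 0.09925

0.09925


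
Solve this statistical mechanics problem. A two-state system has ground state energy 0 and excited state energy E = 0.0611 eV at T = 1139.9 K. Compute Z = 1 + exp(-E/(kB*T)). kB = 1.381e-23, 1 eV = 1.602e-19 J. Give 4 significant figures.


Step 1: Compute beta*E = E*eV/(kB*T) = 0.0611*1.602e-19/(1.381e-23*1139.9) = 0.6218
Step 2: exp(-beta*E) = exp(-0.6218) = 0.537
Step 3: Z = 1 + 0.537 = 1.537

1.537


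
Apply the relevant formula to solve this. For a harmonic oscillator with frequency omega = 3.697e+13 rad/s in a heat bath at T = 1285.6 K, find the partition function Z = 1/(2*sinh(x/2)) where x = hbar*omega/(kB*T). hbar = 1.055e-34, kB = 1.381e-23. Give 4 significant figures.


Step 1: Compute x = hbar*omega/(kB*T) = 1.055e-34*3.697e+13/(1.381e-23*1285.6) = 0.2197
Step 2: x/2 = 0.1098
Step 3: sinh(x/2) = 0.1101
Step 4: Z = 1/(2*0.1101) = 4.543

4.543


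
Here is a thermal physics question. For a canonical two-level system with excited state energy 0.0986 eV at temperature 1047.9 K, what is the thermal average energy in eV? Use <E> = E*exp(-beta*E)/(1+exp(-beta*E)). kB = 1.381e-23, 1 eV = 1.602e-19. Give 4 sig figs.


Step 1: beta*E = 0.0986*1.602e-19/(1.381e-23*1047.9) = 1.092
Step 2: exp(-beta*E) = 0.3357
Step 3: <E> = 0.0986*0.3357/(1+0.3357) = 0.02478 eV

0.02478


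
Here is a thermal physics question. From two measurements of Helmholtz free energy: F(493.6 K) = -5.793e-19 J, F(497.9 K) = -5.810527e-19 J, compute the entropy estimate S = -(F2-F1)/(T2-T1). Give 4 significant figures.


Step 1: dF = F2 - F1 = -5.810527e-19 - (-5.793e-19) = -1.7527e-21 J
Step 2: dT = T2 - T1 = 497.9 - 493.6 = 4.3 K
Step 3: S = -dF/dT = -(-1.7527e-21)/4.3 = 4.076e-22 J/K

4.076e-22


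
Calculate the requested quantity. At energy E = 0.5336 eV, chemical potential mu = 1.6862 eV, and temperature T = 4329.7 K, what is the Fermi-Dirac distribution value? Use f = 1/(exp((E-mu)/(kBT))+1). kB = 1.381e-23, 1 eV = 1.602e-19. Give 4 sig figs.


Step 1: (E - mu) = 0.5336 - 1.6862 = -1.153 eV
Step 2: Convert: (E-mu)*eV = -1.846e-19 J
Step 3: x = (E-mu)*eV/(kB*T) = -3.088
Step 4: f = 1/(exp(-3.088)+1) = 0.9564

0.9564


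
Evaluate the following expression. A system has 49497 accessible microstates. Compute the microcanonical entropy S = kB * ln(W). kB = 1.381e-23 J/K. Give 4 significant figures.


Step 1: ln(W) = ln(49497) = 10.81
Step 2: S = kB * ln(W) = 1.381e-23 * 10.81
Step 3: S = 1.493e-22 J/K

1.493e-22


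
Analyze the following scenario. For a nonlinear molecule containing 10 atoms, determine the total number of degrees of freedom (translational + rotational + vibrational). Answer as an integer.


Step 1: Translational DOF = 3
Step 2: Rotational DOF (nonlinear) = 3
Step 3: Vibrational DOF = 3*10 - 6 = 24
Step 4: Total = 3 + 3 + 24 = 30

30


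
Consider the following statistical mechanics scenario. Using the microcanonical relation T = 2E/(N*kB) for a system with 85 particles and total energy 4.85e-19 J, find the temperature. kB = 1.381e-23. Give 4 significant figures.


Step 1: Numerator = 2*E = 2*4.85e-19 = 9.7e-19 J
Step 2: Denominator = N*kB = 85*1.381e-23 = 1.174e-21
Step 3: T = 9.7e-19 / 1.174e-21 = 826.3 K

826.3


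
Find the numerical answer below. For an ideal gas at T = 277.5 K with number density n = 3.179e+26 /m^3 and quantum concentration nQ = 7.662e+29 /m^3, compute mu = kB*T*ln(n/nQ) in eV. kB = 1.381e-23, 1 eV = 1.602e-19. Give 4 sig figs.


Step 1: n/nQ = 3.179e+26/7.662e+29 = 0.0004149
Step 2: ln(n/nQ) = -7.787
Step 3: mu = kB*T*ln(n/nQ) = 3.832e-21*-7.787 = -2.984e-20 J
Step 4: Convert to eV: -2.984e-20/1.602e-19 = -0.1863 eV

-0.1863


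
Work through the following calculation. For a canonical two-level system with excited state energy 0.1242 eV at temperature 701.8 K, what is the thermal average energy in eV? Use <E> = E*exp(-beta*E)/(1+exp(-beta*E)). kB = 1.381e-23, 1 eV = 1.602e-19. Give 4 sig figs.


Step 1: beta*E = 0.1242*1.602e-19/(1.381e-23*701.8) = 2.053
Step 2: exp(-beta*E) = 0.1284
Step 3: <E> = 0.1242*0.1284/(1+0.1284) = 0.01413 eV

0.01413


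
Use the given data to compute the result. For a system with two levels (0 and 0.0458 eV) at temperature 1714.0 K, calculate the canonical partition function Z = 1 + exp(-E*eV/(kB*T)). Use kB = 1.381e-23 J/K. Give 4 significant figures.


Step 1: Compute beta*E = E*eV/(kB*T) = 0.0458*1.602e-19/(1.381e-23*1714.0) = 0.31
Step 2: exp(-beta*E) = exp(-0.31) = 0.7335
Step 3: Z = 1 + 0.7335 = 1.733

1.733


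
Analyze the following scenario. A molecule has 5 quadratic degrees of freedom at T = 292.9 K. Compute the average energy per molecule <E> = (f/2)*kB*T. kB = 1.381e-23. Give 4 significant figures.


Step 1: f/2 = 5/2 = 2.5
Step 2: kB*T = 1.381e-23 * 292.9 = 4.045e-21
Step 3: <E> = 2.5 * 4.045e-21 = 1.011e-20 J

1.011e-20


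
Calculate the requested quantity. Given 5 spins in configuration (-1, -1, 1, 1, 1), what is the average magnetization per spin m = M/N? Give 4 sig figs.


Step 1: Count up spins (+1): 3, down spins (-1): 2
Step 2: Total magnetization M = 3 - 2 = 1
Step 3: m = M/N = 1/5 = 0.2

0.2


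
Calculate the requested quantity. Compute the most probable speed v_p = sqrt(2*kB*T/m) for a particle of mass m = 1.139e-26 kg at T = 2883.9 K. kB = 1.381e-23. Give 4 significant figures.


Step 1: Numerator = 2*kB*T = 2*1.381e-23*2883.9 = 7.965e-20
Step 2: Ratio = 7.965e-20 / 1.139e-26 = 6.993e+06
Step 3: v_p = sqrt(6.993e+06) = 2644 m/s

2644


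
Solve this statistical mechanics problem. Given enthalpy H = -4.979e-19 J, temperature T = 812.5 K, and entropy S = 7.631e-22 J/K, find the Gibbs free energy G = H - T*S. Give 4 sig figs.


Step 1: T*S = 812.5 * 7.631e-22 = 6.2e-19 J
Step 2: G = H - T*S = -4.979e-19 - 6.2e-19
Step 3: G = -1.118e-18 J

-1.118e-18


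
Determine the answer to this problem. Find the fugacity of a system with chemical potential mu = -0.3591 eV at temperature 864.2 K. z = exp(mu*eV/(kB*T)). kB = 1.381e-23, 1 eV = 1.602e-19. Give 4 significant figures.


Step 1: Convert mu to Joules: -0.3591*1.602e-19 = -5.753e-20 J
Step 2: kB*T = 1.381e-23*864.2 = 1.193e-20 J
Step 3: mu/(kB*T) = -4.82
Step 4: z = exp(-4.82) = 0.008065

0.008065


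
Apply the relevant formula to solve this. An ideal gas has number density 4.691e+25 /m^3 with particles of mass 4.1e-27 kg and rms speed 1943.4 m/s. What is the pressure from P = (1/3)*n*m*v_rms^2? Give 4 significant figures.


Step 1: v_rms^2 = 1943.4^2 = 3.777e+06
Step 2: n*m = 4.691e+25*4.1e-27 = 0.1923
Step 3: P = (1/3)*0.1923*3.777e+06 = 2.421e+05 Pa

2.421e+05


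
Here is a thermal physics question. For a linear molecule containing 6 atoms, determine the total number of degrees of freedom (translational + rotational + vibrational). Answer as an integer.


Step 1: Translational DOF = 3
Step 2: Rotational DOF (linear) = 2
Step 3: Vibrational DOF = 3*6 - 5 = 13
Step 4: Total = 3 + 2 + 13 = 18

18


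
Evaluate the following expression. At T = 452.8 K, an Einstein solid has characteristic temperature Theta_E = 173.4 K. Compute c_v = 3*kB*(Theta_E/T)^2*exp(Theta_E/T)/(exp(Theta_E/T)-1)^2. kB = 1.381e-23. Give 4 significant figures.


Step 1: x = Theta_E/T = 173.4/452.8 = 0.383
Step 2: x^2 = 0.1467
Step 3: exp(x) = 1.467
Step 4: c_v = 3*1.381e-23*0.1467*1.467/(1.467-1)^2 = 4.093e-23

4.093e-23


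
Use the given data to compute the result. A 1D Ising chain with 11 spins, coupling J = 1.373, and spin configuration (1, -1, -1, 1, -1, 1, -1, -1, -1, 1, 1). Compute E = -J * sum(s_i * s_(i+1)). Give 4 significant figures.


Step 1: Nearest-neighbor products: -1, 1, -1, -1, -1, -1, 1, 1, -1, 1
Step 2: Sum of products = -2
Step 3: E = -1.373 * -2 = 2.746

2.746


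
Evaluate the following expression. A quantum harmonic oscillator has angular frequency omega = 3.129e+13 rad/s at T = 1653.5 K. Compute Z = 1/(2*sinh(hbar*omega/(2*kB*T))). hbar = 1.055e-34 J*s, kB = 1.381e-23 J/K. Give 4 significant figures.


Step 1: Compute x = hbar*omega/(kB*T) = 1.055e-34*3.129e+13/(1.381e-23*1653.5) = 0.1446
Step 2: x/2 = 0.07228
Step 3: sinh(x/2) = 0.07234
Step 4: Z = 1/(2*0.07234) = 6.911

6.911


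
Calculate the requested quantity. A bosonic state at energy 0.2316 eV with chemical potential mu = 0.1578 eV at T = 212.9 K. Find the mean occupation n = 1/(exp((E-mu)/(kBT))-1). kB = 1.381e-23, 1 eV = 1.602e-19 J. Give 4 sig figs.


Step 1: (E - mu) = 0.0738 eV
Step 2: x = (E-mu)*eV/(kB*T) = 0.0738*1.602e-19/(1.381e-23*212.9) = 4.021
Step 3: exp(x) = 55.76
Step 4: n = 1/(exp(x)-1) = 0.01826

0.01826


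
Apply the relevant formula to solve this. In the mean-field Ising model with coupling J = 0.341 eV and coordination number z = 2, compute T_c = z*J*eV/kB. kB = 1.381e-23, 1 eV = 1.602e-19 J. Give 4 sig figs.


Step 1: z*J = 2*0.341 = 0.682 eV
Step 2: Convert to Joules: 0.682*1.602e-19 = 1.093e-19 J
Step 3: T_c = 1.093e-19 / 1.381e-23 = 7911 K

7911


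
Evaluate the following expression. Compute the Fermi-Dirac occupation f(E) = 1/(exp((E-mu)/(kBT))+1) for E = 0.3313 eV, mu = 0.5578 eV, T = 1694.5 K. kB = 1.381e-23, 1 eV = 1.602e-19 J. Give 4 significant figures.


Step 1: (E - mu) = 0.3313 - 0.5578 = -0.2265 eV
Step 2: Convert: (E-mu)*eV = -3.629e-20 J
Step 3: x = (E-mu)*eV/(kB*T) = -1.551
Step 4: f = 1/(exp(-1.551)+1) = 0.825

0.825
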